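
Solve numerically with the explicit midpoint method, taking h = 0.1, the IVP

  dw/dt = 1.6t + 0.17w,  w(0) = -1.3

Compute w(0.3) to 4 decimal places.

-1.2949

Midpoint: k1 = f(t_n, w_n); k2 = f(t_n + h/2, w_n + (h/2)·k1); w_{n+1} = w_n + h·k2.
t=0.000000, w=-1.300000:
  k1 = f(0.000000, -1.300000) = -0.221000
  k2 = f(0.050000, -1.311050) = -0.142879
  w ← -1.300000 + 0.1·(-0.142879) = -1.314288
t=0.100000, w=-1.314288:
  k1 = f(0.100000, -1.314288) = -0.063429
  k2 = f(0.150000, -1.317459) = 0.016032
  w ← -1.314288 + 0.1·0.016032 = -1.312685
t=0.200000, w=-1.312685:
  k1 = f(0.200000, -1.312685) = 0.096844
  k2 = f(0.250000, -1.307842) = 0.177667
  w ← -1.312685 + 0.1·0.177667 = -1.294918
w(0.3) ≈ -1.2949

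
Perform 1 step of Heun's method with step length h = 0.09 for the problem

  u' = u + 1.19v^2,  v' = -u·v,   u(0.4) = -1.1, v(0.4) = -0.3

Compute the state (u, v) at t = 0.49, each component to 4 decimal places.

Heun on (u,v): k1 = f(t_n, state_n); k2 = f(t_n + h, state_n + h·k1); state_{n+1} = state_n + (h/2)·(k1 + k2).
0.400000: (-1.100000, -0.300000)
  k1 = (-0.992900, -0.330000)
  predictor → (-1.189361, -0.329700)
  k2 = (-1.060006, -0.392132)
  → (-1.192381, -0.332496)
(u(0.49), v(0.49)) ≈ (-1.1924, -0.3325)

-1.1924, -0.3325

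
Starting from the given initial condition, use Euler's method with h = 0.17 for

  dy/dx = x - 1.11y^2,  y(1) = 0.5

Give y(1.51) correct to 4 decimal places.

Euler: y_{n+1} = y_n + h·f(x_n, y_n).
x=1.000000, y=0.500000: f=0.722500 → y ← 0.500000 + 0.17·0.722500 = 0.622825
x=1.170000, y=0.622825: f=0.739419 → y ← 0.622825 + 0.17·0.739419 = 0.748526
x=1.340000, y=0.748526: f=0.718076 → y ← 0.748526 + 0.17·0.718076 = 0.870599
y(1.51) ≈ 0.8706

0.8706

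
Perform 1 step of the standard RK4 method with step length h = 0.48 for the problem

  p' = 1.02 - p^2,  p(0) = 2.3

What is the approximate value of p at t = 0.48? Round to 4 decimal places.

RK4: k1 = f(t_n, p_n); k2 = f(t_n + h/2, p_n + (h/2)·k1); k3 = f(t_n + h/2, p_n + (h/2)·k2); k4 = f(t_n + h, p_n + h·k3); p_{n+1} = p_n + (h/6)·(k1 + 2k2 + 2k3 + k4).
t=0.000000, p=2.300000:
  k1 = f(0.000000, 2.300000) = -4.270000
  k2 = f(0.240000, 1.275200) = -0.606135
  k3 = f(0.240000, 2.154528) = -3.621989
  k4 = f(0.480000, 0.561445) = 0.704779
  p ← 2.300000 + (0.48/6)·(k1 + 2k2 + 2k3 + k4) = 1.338282
p(0.48) ≈ 1.3383

1.3383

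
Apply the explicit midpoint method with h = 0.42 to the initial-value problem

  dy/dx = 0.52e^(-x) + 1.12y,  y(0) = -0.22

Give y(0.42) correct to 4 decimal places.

-0.1194

Midpoint: k1 = f(x_n, y_n); k2 = f(x_n + h/2, y_n + (h/2)·k1); y_{n+1} = y_n + h·k2.
x=0.000000, y=-0.220000:
  k1 = f(0.000000, -0.220000) = 0.273600
  k2 = f(0.210000, -0.162544) = 0.239455
  y ← -0.220000 + 0.42·0.239455 = -0.119429
y(0.42) ≈ -0.1194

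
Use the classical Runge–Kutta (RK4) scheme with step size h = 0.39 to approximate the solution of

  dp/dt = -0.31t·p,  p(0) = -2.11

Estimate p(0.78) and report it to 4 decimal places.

-1.9201

RK4: k1 = f(t_n, p_n); k2 = f(t_n + h/2, p_n + (h/2)·k1); k3 = f(t_n + h/2, p_n + (h/2)·k2); k4 = f(t_n + h, p_n + h·k3); p_{n+1} = p_n + (h/6)·(k1 + 2k2 + 2k3 + k4).
t=0.000000, p=-2.110000:
  k1 = f(0.000000, -2.110000) = 0.000000
  k2 = f(0.195000, -2.110000) = 0.127550
  k3 = f(0.195000, -2.085128) = 0.126046
  k4 = f(0.390000, -2.060842) = 0.249156
  p ← -2.110000 + (0.39/6)·(k1 + 2k2 + 2k3 + k4) = -2.060837
t=0.390000, p=-2.060837:
  k1 = f(0.390000, -2.060837) = 0.249155
  k2 = f(0.585000, -2.012252) = 0.364922
  k3 = f(0.585000, -1.989678) = 0.360828
  k4 = f(0.780000, -1.920115) = 0.464284
  p ← -2.060837 + (0.39/6)·(k1 + 2k2 + 2k3 + k4) = -1.920116
p(0.78) ≈ -1.9201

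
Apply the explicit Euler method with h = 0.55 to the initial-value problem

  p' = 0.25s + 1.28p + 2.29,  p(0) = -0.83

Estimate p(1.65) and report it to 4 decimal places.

Euler: p_{n+1} = p_n + h·f(s_n, p_n).
s=0.000000, p=-0.830000: f=1.227600 → p ← -0.830000 + 0.55·1.227600 = -0.154820
s=0.550000, p=-0.154820: f=2.229330 → p ← -0.154820 + 0.55·2.229330 = 1.071312
s=1.100000, p=1.071312: f=3.936279 → p ← 1.071312 + 0.55·3.936279 = 3.236265
p(1.65) ≈ 3.2363

3.2363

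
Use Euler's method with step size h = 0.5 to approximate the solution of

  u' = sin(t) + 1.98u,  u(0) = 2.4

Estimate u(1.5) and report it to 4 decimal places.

19.8112

Euler: u_{n+1} = u_n + h·f(t_n, u_n).
t=0.000000, u=2.400000: f=4.752000 → u ← 2.400000 + 0.5·4.752000 = 4.776000
t=0.500000, u=4.776000: f=9.935906 → u ← 4.776000 + 0.5·9.935906 = 9.743953
t=1.000000, u=9.743953: f=20.134497 → u ← 9.743953 + 0.5·20.134497 = 19.811202
u(1.5) ≈ 19.8112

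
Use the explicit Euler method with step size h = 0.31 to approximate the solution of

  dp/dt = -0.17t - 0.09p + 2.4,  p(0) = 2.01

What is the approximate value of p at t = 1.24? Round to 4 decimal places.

4.5524

Euler: p_{n+1} = p_n + h·f(t_n, p_n).
t=0.000000, p=2.010000: f=2.219100 → p ← 2.010000 + 0.31·2.219100 = 2.697921
t=0.310000, p=2.697921: f=2.104487 → p ← 2.697921 + 0.31·2.104487 = 3.350312
t=0.620000, p=3.350312: f=1.993072 → p ← 3.350312 + 0.31·1.993072 = 3.968164
t=0.930000, p=3.968164: f=1.884765 → p ← 3.968164 + 0.31·1.884765 = 4.552442
p(1.24) ≈ 4.5524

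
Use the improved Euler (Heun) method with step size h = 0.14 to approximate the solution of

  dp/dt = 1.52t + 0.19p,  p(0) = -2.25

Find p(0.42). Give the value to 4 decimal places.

Heun: k1 = f(t_n, p_n); k2 = f(t_n + h, p_n + h·k1); p_{n+1} = p_n + (h/2)·(k1 + k2).
t=0.000000, p=-2.250000:
  k1 = f(0.000000, -2.250000) = -0.427500
  k2 = f(0.140000, -2.309850) = -0.226071
  p ← -2.250000 + (0.14/2)·(-0.427500 + (-0.226071)) = -2.295750
t=0.140000, p=-2.295750:
  k1 = f(0.140000, -2.295750) = -0.223393
  k2 = f(0.280000, -2.327025) = -0.016535
  p ← -2.295750 + (0.14/2)·(-0.223393 + (-0.016535)) = -2.312545
t=0.280000, p=-2.312545:
  k1 = f(0.280000, -2.312545) = -0.013784
  k2 = f(0.420000, -2.314475) = 0.198650
  p ← -2.312545 + (0.14/2)·(-0.013784 + 0.198650) = -2.299604
p(0.42) ≈ -2.2996

-2.2996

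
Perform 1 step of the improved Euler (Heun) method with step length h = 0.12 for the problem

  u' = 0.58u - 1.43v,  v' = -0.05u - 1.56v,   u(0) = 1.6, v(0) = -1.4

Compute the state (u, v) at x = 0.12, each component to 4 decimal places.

1.9422, -1.1722

Heun on (u,v): k1 = f(x_n, state_n); k2 = f(x_n + h, state_n + h·k1); state_{n+1} = state_n + (h/2)·(k1 + k2).
0.000000: (1.600000, -1.400000)
  k1 = (2.930000, 2.104000)
  predictor → (1.951600, -1.147520)
  k2 = (2.772882, 1.692551)
  → (1.942173, -1.172207)
(u(0.12), v(0.12)) ≈ (1.9422, -1.1722)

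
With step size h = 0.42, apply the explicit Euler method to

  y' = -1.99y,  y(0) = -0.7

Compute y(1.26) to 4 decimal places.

Euler: y_{n+1} = y_n + h·f(x_n, y_n).
x=0.000000, y=-0.700000: f=1.393000 → y ← -0.700000 + 0.42·1.393000 = -0.114940
x=0.420000, y=-0.114940: f=0.228731 → y ← -0.114940 + 0.42·0.228731 = -0.018873
x=0.840000, y=-0.018873: f=0.037558 → y ← -0.018873 + 0.42·0.037558 = -0.003099
y(1.26) ≈ -0.0031

-0.0031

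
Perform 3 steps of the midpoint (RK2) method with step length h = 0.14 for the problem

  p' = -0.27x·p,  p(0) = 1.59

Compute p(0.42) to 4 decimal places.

1.5525

Midpoint: k1 = f(x_n, p_n); k2 = f(x_n + h/2, p_n + (h/2)·k1); p_{n+1} = p_n + h·k2.
x=0.000000, p=1.590000:
  k1 = f(0.000000, 1.590000) = 0.000000
  k2 = f(0.070000, 1.590000) = -0.030051
  p ← 1.590000 + 0.14·(-0.030051) = 1.585793
x=0.140000, p=1.585793:
  k1 = f(0.140000, 1.585793) = -0.059943
  k2 = f(0.210000, 1.581597) = -0.089677
  p ← 1.585793 + 0.14·(-0.089677) = 1.573238
x=0.280000, p=1.573238:
  k1 = f(0.280000, 1.573238) = -0.118937
  k2 = f(0.350000, 1.564913) = -0.147884
  p ← 1.573238 + 0.14·(-0.147884) = 1.552534
p(0.42) ≈ 1.5525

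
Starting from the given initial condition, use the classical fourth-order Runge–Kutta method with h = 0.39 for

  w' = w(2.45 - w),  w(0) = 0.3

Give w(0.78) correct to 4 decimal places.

1.1878

RK4: k1 = f(x_n, w_n); k2 = f(x_n + h/2, w_n + (h/2)·k1); k3 = f(x_n + h/2, w_n + (h/2)·k2); k4 = f(x_n + h, w_n + h·k3); w_{n+1} = w_n + (h/6)·(k1 + 2k2 + 2k3 + k4).
x=0.000000, w=0.300000:
  k1 = f(0.000000, 0.300000) = 0.645000
  k2 = f(0.195000, 0.425775) = 0.861864
  k3 = f(0.195000, 0.468064) = 0.927672
  k4 = f(0.390000, 0.661792) = 1.183422
  w ← 0.300000 + (0.39/6)·(k1 + 2k2 + 2k3 + k4) = 0.651487
x=0.390000, w=0.651487:
  k1 = f(0.390000, 0.651487) = 1.171708
  k2 = f(0.585000, 0.879970) = 1.381579
  k3 = f(0.585000, 0.920895) = 1.408145
  k4 = f(0.780000, 1.200664) = 1.500033
  w ← 0.651487 + (0.39/6)·(k1 + 2k2 + 2k3 + k4) = 1.187815
w(0.78) ≈ 1.1878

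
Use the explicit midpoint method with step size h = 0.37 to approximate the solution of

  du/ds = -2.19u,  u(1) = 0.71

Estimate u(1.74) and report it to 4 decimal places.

0.1905

Midpoint: k1 = f(s_n, u_n); k2 = f(s_n + h/2, u_n + (h/2)·k1); u_{n+1} = u_n + h·k2.
s=1.000000, u=0.710000:
  k1 = f(1.000000, 0.710000) = -1.554900
  k2 = f(1.185000, 0.422343) = -0.924932
  u ← 0.710000 + 0.37·(-0.924932) = 0.367775
s=1.370000, u=0.367775:
  k1 = f(1.370000, 0.367775) = -0.805427
  k2 = f(1.555000, 0.218771) = -0.479108
  u ← 0.367775 + 0.37·(-0.479108) = 0.190505
u(1.74) ≈ 0.1905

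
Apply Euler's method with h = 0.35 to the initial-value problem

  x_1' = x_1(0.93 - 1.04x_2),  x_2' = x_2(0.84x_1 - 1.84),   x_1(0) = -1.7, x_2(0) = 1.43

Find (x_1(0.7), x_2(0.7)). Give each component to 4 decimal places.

Euler on (x_1,x_2): x_1_{n+1} = x_1_n + h·x_1', x_2_{n+1} = x_2_n + h·x_2'.
0.000000: (-1.700000, 1.430000); f=(0.947240, -4.673240) → (-1.368466, -0.205634)
0.350000: (-1.368466, -0.205634); f=(-1.565333, 0.614745) → (-1.916332, 0.009527)
(x_1(0.7), x_2(0.7)) ≈ (-1.9163, 0.0095)

-1.9163, 0.0095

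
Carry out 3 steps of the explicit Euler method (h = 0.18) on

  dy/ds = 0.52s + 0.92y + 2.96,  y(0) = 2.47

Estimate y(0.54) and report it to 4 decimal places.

5.8426

Euler: y_{n+1} = y_n + h·f(s_n, y_n).
s=0.000000, y=2.470000: f=5.232400 → y ← 2.470000 + 0.18·5.232400 = 3.411832
s=0.180000, y=3.411832: f=6.192485 → y ← 3.411832 + 0.18·6.192485 = 4.526479
s=0.360000, y=4.526479: f=7.311561 → y ← 4.526479 + 0.18·7.311561 = 5.842560
y(0.54) ≈ 5.8426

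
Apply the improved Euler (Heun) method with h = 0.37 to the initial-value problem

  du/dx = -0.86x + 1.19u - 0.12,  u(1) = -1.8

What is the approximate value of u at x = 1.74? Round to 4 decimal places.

-5.6691

Heun: k1 = f(x_n, u_n); k2 = f(x_n + h, u_n + h·k1); u_{n+1} = u_n + (h/2)·(k1 + k2).
x=1.000000, u=-1.800000:
  k1 = f(1.000000, -1.800000) = -3.122000
  k2 = f(1.370000, -2.955140) = -4.814817
  u ← -1.800000 + (0.37/2)·(-3.122000 + (-4.814817)) = -3.268311
x=1.370000, u=-3.268311:
  k1 = f(1.370000, -3.268311) = -5.187490
  k2 = f(1.740000, -5.187682) = -7.789742
  u ← -3.268311 + (0.37/2)·(-5.187490 + (-7.789742)) = -5.669099
u(1.74) ≈ -5.6691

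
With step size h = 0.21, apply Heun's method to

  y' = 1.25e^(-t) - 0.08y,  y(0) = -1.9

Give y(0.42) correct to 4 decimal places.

-1.4149

Heun: k1 = f(t_n, y_n); k2 = f(t_n + h, y_n + h·k1); y_{n+1} = y_n + (h/2)·(k1 + k2).
t=0.000000, y=-1.900000:
  k1 = f(0.000000, -1.900000) = 1.402000
  k2 = f(0.210000, -1.605580) = 1.141677
  y ← -1.900000 + (0.21/2)·(1.402000 + 1.141677) = -1.632914
t=0.210000, y=-1.632914:
  k1 = f(0.210000, -1.632914) = 1.143863
  k2 = f(0.420000, -1.392703) = 0.932725
  y ← -1.632914 + (0.21/2)·(1.143863 + 0.932725) = -1.414872
y(0.42) ≈ -1.4149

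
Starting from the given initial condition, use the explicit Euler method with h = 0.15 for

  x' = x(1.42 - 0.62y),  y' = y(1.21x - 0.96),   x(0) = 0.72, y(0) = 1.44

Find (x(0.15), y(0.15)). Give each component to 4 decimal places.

0.7769, 1.4208

Euler on (x,y): x_{n+1} = x_n + h·x', y_{n+1} = y_n + h·y'.
0.000000: (0.720000, 1.440000); f=(0.379584, -0.127872) → (0.776938, 1.420819)
(x(0.15), y(0.15)) ≈ (0.7769, 1.4208)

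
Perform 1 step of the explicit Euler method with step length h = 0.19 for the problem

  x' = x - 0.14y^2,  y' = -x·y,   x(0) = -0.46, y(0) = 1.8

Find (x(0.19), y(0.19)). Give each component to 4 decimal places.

-0.6336, 1.9573

Euler on (x,y): x_{n+1} = x_n + h·x', y_{n+1} = y_n + h·y'.
0.000000: (-0.460000, 1.800000); f=(-0.913600, 0.828000) → (-0.633584, 1.957320)
(x(0.19), y(0.19)) ≈ (-0.6336, 1.9573)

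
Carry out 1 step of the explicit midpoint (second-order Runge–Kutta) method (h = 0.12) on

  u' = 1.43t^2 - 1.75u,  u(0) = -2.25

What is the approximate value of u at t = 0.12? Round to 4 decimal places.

-1.8265

Midpoint: k1 = f(t_n, u_n); k2 = f(t_n + h/2, u_n + (h/2)·k1); u_{n+1} = u_n + h·k2.
t=0.000000, u=-2.250000:
  k1 = f(0.000000, -2.250000) = 3.937500
  k2 = f(0.060000, -2.013750) = 3.529211
  u ← -2.250000 + 0.12·3.529211 = -1.826495
u(0.12) ≈ -1.8265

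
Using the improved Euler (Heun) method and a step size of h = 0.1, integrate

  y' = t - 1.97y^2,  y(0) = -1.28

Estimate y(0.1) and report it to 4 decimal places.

-1.6894

Heun: k1 = f(t_n, y_n); k2 = f(t_n + h, y_n + h·k1); y_{n+1} = y_n + (h/2)·(k1 + k2).
t=0.000000, y=-1.280000:
  k1 = f(0.000000, -1.280000) = -3.227648
  k2 = f(0.100000, -1.602765) = -4.960644
  y ← -1.280000 + (0.1/2)·(-3.227648 + (-4.960644)) = -1.689415
y(0.1) ≈ -1.6894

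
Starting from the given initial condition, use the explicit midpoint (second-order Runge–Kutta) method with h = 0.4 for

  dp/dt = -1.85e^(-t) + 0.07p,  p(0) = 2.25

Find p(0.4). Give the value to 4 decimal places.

1.6977

Midpoint: k1 = f(t_n, p_n); k2 = f(t_n + h/2, p_n + (h/2)·k1); p_{n+1} = p_n + h·k2.
t=0.000000, p=2.250000:
  k1 = f(0.000000, 2.250000) = -1.692500
  k2 = f(0.200000, 1.911500) = -1.380847
  p ← 2.250000 + 0.4·(-1.380847) = 1.697661
p(0.4) ≈ 1.6977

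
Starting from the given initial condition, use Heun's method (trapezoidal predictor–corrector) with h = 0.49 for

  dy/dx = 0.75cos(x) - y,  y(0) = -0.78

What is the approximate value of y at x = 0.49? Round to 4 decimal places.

Heun: k1 = f(x_n, y_n); k2 = f(x_n + h, y_n + h·k1); y_{n+1} = y_n + (h/2)·(k1 + k2).
x=0.000000, y=-0.780000:
  k1 = f(0.000000, -0.780000) = 1.530000
  k2 = f(0.490000, -0.030300) = 0.692050
  y ← -0.780000 + (0.49/2)·(1.530000 + 0.692050) = -0.235598
y(0.49) ≈ -0.2356

-0.2356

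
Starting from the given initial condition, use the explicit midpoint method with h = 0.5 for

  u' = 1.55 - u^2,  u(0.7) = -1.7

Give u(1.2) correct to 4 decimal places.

Midpoint: k1 = f(x_n, u_n); k2 = f(x_n + h/2, u_n + (h/2)·k1); u_{n+1} = u_n + h·k2.
x=0.700000, u=-1.700000:
  k1 = f(0.700000, -1.700000) = -1.340000
  k2 = f(0.950000, -2.035000) = -2.591225
  u ← -1.700000 + 0.5·(-2.591225) = -2.995612
u(1.2) ≈ -2.9956

-2.9956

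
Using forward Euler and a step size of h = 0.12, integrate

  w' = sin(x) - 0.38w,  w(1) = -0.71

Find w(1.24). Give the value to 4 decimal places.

-0.4423

Euler: w_{n+1} = w_n + h·f(x_n, w_n).
x=1.000000, w=-0.710000: f=1.111271 → w ← -0.710000 + 0.12·1.111271 = -0.576647
x=1.120000, w=-0.576647: f=1.119226 → w ← -0.576647 + 0.12·1.119226 = -0.442340
w(1.24) ≈ -0.4423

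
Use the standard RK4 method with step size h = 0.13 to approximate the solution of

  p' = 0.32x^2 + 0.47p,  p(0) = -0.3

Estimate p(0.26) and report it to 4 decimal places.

RK4: k1 = f(x_n, p_n); k2 = f(x_n + h/2, p_n + (h/2)·k1); k3 = f(x_n + h/2, p_n + (h/2)·k2); k4 = f(x_n + h, p_n + h·k3); p_{n+1} = p_n + (h/6)·(k1 + 2k2 + 2k3 + k4).
x=0.000000, p=-0.300000:
  k1 = f(0.000000, -0.300000) = -0.141000
  k2 = f(0.065000, -0.309165) = -0.143956
  k3 = f(0.065000, -0.309357) = -0.144046
  k4 = f(0.130000, -0.318726) = -0.144393
  p ← -0.300000 + (0.13/6)·(k1 + 2k2 + 2k3 + k4) = -0.318664
x=0.130000, p=-0.318664:
  k1 = f(0.130000, -0.318664) = -0.144364
  k2 = f(0.195000, -0.328047) = -0.142014
  k3 = f(0.195000, -0.327895) = -0.141942
  k4 = f(0.260000, -0.337116) = -0.136813
  p ← -0.318664 + (0.13/6)·(k1 + 2k2 + 2k3 + k4) = -0.337061
p(0.26) ≈ -0.3371

-0.3371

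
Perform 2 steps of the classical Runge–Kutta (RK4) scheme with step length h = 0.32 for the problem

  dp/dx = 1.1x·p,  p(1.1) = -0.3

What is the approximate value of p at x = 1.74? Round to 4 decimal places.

-0.8149

RK4: k1 = f(x_n, p_n); k2 = f(x_n + h/2, p_n + (h/2)·k1); k3 = f(x_n + h/2, p_n + (h/2)·k2); k4 = f(x_n + h, p_n + h·k3); p_{n+1} = p_n + (h/6)·(k1 + 2k2 + 2k3 + k4).
x=1.100000, p=-0.300000:
  k1 = f(1.100000, -0.300000) = -0.363000
  k2 = f(1.260000, -0.358080) = -0.496299
  k3 = f(1.260000, -0.379408) = -0.525859
  k4 = f(1.420000, -0.468275) = -0.731445
  p ← -0.300000 + (0.32/6)·(k1 + 2k2 + 2k3 + k4) = -0.467401
x=1.420000, p=-0.467401:
  k1 = f(1.420000, -0.467401) = -0.730080
  k2 = f(1.580000, -0.584213) = -1.015363
  k3 = f(1.580000, -0.629859) = -1.094694
  k4 = f(1.740000, -0.817703) = -1.565083
  p ← -0.467401 + (0.32/6)·(k1 + 2k2 + 2k3 + k4) = -0.814882
p(1.74) ≈ -0.8149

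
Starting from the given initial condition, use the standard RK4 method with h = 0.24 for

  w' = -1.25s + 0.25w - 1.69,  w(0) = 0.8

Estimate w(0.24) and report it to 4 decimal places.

0.3947

RK4: k1 = f(s_n, w_n); k2 = f(s_n + h/2, w_n + (h/2)·k1); k3 = f(s_n + h/2, w_n + (h/2)·k2); k4 = f(s_n + h, w_n + h·k3); w_{n+1} = w_n + (h/6)·(k1 + 2k2 + 2k3 + k4).
s=0.000000, w=0.800000:
  k1 = f(0.000000, 0.800000) = -1.490000
  k2 = f(0.120000, 0.621200) = -1.684700
  k3 = f(0.120000, 0.597836) = -1.690541
  k4 = f(0.240000, 0.394270) = -1.891432
  w ← 0.800000 + (0.24/6)·(k1 + 2k2 + 2k3 + k4) = 0.394723
w(0.24) ≈ 0.3947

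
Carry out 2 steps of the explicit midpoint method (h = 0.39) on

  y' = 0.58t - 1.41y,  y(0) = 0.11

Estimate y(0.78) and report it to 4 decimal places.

0.1744

Midpoint: k1 = f(t_n, y_n); k2 = f(t_n + h/2, y_n + (h/2)·k1); y_{n+1} = y_n + h·k2.
t=0.000000, y=0.110000:
  k1 = f(0.000000, 0.110000) = -0.155100
  k2 = f(0.195000, 0.079756) = 0.000645
  y ← 0.110000 + 0.39·0.000645 = 0.110251
t=0.390000, y=0.110251:
  k1 = f(0.390000, 0.110251) = 0.070745
  k2 = f(0.585000, 0.124047) = 0.164394
  y ← 0.110251 + 0.39·0.164394 = 0.174365
y(0.78) ≈ 0.1744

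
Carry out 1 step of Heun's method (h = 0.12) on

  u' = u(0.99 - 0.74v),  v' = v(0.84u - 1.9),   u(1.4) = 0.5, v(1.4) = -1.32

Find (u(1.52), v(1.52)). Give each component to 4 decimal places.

Heun on (u,v): k1 = f(s_n, state_n); k2 = f(s_n + h, state_n + h·k1); state_{n+1} = state_n + (h/2)·(k1 + k2).
1.400000: (0.500000, -1.320000)
  k1 = (0.983400, 1.953600)
  predictor → (0.618008, -1.085568)
  k2 = (1.108286, 1.499032)
  → (0.625501, -1.112842)
(u(1.52), v(1.52)) ≈ (0.6255, -1.1128)

0.6255, -1.1128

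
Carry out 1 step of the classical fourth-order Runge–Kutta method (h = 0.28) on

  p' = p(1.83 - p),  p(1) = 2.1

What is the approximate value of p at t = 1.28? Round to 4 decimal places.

RK4: k1 = f(t_n, p_n); k2 = f(t_n + h/2, p_n + (h/2)·k1); k3 = f(t_n + h/2, p_n + (h/2)·k2); k4 = f(t_n + h, p_n + h·k3); p_{n+1} = p_n + (h/6)·(k1 + 2k2 + 2k3 + k4).
t=1.000000, p=2.100000:
  k1 = f(1.000000, 2.100000) = -0.567000
  k2 = f(1.140000, 2.020620) = -0.385171
  k3 = f(1.140000, 2.046076) = -0.442108
  k4 = f(1.280000, 1.976210) = -0.288941
  p ← 2.100000 + (0.28/6)·(k1 + 2k2 + 2k3 + k4) = 1.982843
p(1.28) ≈ 1.9828

1.9828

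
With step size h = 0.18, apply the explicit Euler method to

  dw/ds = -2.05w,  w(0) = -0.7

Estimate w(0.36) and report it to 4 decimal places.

-0.2787

Euler: w_{n+1} = w_n + h·f(s_n, w_n).
s=0.000000, w=-0.700000: f=1.435000 → w ← -0.700000 + 0.18·1.435000 = -0.441700
s=0.180000, w=-0.441700: f=0.905485 → w ← -0.441700 + 0.18·0.905485 = -0.278713
w(0.36) ≈ -0.2787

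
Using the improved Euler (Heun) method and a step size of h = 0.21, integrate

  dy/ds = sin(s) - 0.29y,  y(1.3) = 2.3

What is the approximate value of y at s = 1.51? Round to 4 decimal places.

Heun: k1 = f(s_n, y_n); k2 = f(s_n + h, y_n + h·k1); y_{n+1} = y_n + (h/2)·(k1 + k2).
s=1.300000, y=2.300000:
  k1 = f(1.300000, 2.300000) = 0.296558
  k2 = f(1.510000, 2.362277) = 0.313092
  y ← 2.300000 + (0.21/2)·(0.296558 + 0.313092) = 2.364013
y(1.51) ≈ 2.3640

2.3640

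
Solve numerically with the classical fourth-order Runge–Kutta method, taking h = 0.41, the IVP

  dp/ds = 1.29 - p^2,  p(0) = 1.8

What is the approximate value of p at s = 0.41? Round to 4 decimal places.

1.3641

RK4: k1 = f(s_n, p_n); k2 = f(s_n + h/2, p_n + (h/2)·k1); k3 = f(s_n + h/2, p_n + (h/2)·k2); k4 = f(s_n + h, p_n + h·k3); p_{n+1} = p_n + (h/6)·(k1 + 2k2 + 2k3 + k4).
s=0.000000, p=1.800000:
  k1 = f(0.000000, 1.800000) = -1.950000
  k2 = f(0.205000, 1.400250) = -0.670700
  k3 = f(0.205000, 1.662506) = -1.473928
  k4 = f(0.410000, 1.195690) = -0.139674
  p ← 1.800000 + (0.41/6)·(k1 + 2k2 + 2k3 + k4) = 1.364106
p(0.41) ≈ 1.3641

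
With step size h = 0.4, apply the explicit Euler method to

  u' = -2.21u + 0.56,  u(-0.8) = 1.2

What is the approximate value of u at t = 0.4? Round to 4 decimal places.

0.2549

Euler: u_{n+1} = u_n + h·f(t_n, u_n).
t=-0.800000, u=1.200000: f=-2.092000 → u ← 1.200000 + 0.4·(-2.092000) = 0.363200
t=-0.400000, u=0.363200: f=-0.242672 → u ← 0.363200 + 0.4·(-0.242672) = 0.266131
t=0.000000, u=0.266131: f=-0.028150 → u ← 0.266131 + 0.4·(-0.028150) = 0.254871
u(0.4) ≈ 0.2549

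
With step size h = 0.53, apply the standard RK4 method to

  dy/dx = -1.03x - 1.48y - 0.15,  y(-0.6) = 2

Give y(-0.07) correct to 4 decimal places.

RK4: k1 = f(x_n, y_n); k2 = f(x_n + h/2, y_n + (h/2)·k1); k3 = f(x_n + h/2, y_n + (h/2)·k2); k4 = f(x_n + h, y_n + h·k3); y_{n+1} = y_n + (h/6)·(k1 + 2k2 + 2k3 + k4).
x=-0.600000, y=2.000000:
  k1 = f(-0.600000, 2.000000) = -2.492000
  k2 = f(-0.335000, 1.339620) = -1.787588
  k3 = f(-0.335000, 1.526289) = -2.063858
  k4 = f(-0.070000, 0.906155) = -1.419010
  y ← 2.000000 + (0.53/6)·(k1 + 2k2 + 2k3 + k4) = 0.974105
y(-0.07) ≈ 0.9741

0.9741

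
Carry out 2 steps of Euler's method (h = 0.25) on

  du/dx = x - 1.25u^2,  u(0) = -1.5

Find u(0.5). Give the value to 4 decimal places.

Euler: u_{n+1} = u_n + h·f(x_n, u_n).
x=0.000000, u=-1.500000: f=-2.812500 → u ← -1.500000 + 0.25·(-2.812500) = -2.203125
x=0.250000, u=-2.203125: f=-5.817200 → u ← -2.203125 + 0.25·(-5.817200) = -3.657425
u(0.5) ≈ -3.6574

-3.6574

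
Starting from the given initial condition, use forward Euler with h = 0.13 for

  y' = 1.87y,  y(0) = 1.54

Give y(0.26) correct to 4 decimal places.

2.3798

Euler: y_{n+1} = y_n + h·f(x_n, y_n).
x=0.000000, y=1.540000: f=2.879800 → y ← 1.540000 + 0.13·2.879800 = 1.914374
x=0.130000, y=1.914374: f=3.579879 → y ← 1.914374 + 0.13·3.579879 = 2.379758
y(0.26) ≈ 2.3798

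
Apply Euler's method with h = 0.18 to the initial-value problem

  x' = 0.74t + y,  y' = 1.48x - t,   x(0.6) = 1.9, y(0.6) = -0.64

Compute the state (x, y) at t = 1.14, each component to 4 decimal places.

2.0736, 0.4546

Euler on (x,y): x_{n+1} = x_n + h·x', y_{n+1} = y_n + h·y'.
0.600000: (1.900000, -0.640000); f=(-0.196000, 2.212000) → (1.864720, -0.241840)
0.780000: (1.864720, -0.241840); f=(0.335360, 1.979786) → (1.925085, 0.114521)
0.960000: (1.925085, 0.114521); f=(0.824921, 1.889126) → (2.073571, 0.454564)
(x(1.14), y(1.14)) ≈ (2.0736, 0.4546)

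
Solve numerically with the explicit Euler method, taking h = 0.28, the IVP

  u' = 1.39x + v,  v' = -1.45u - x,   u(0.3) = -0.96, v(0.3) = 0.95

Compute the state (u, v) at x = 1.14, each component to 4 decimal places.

Euler on (u,v): u_{n+1} = u_n + h·u', v_{n+1} = v_n + h·v'.
0.300000: (-0.960000, 0.950000); f=(1.367000, 1.092000) → (-0.577240, 1.255760)
0.580000: (-0.577240, 1.255760); f=(2.061960, 0.256998) → (0.000109, 1.327719)
0.860000: (0.000109, 1.327719); f=(2.523119, -0.860158) → (0.706582, 1.086875)
(u(1.14), v(1.14)) ≈ (0.7066, 1.0869)

0.7066, 1.0869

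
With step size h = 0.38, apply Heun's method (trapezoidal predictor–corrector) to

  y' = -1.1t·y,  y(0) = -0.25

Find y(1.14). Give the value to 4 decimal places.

-0.1229

Heun: k1 = f(t_n, y_n); k2 = f(t_n + h, y_n + h·k1); y_{n+1} = y_n + (h/2)·(k1 + k2).
t=0.000000, y=-0.250000:
  k1 = f(0.000000, -0.250000) = 0.000000
  k2 = f(0.380000, -0.250000) = 0.104500
  y ← -0.250000 + (0.38/2)·(0.000000 + 0.104500) = -0.230145
t=0.380000, y=-0.230145:
  k1 = f(0.380000, -0.230145) = 0.096201
  k2 = f(0.760000, -0.193589) = 0.161840
  y ← -0.230145 + (0.38/2)·(0.096201 + 0.161840) = -0.181117
t=0.760000, y=-0.181117:
  k1 = f(0.760000, -0.181117) = 0.151414
  k2 = f(1.140000, -0.123580) = 0.154969
  y ← -0.181117 + (0.38/2)·(0.151414 + 0.154969) = -0.122904
y(1.14) ≈ -0.1229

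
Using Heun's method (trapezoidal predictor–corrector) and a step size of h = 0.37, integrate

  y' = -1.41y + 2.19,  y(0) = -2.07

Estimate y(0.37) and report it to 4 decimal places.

Heun: k1 = f(s_n, y_n); k2 = f(s_n + h, y_n + h·k1); y_{n+1} = y_n + (h/2)·(k1 + k2).
s=0.000000, y=-2.070000:
  k1 = f(0.000000, -2.070000) = 5.108700
  k2 = f(0.370000, -0.179781) = 2.443491
  y ← -2.070000 + (0.37/2)·(5.108700 + 2.443491) = -0.672845
y(0.37) ≈ -0.6728

-0.6728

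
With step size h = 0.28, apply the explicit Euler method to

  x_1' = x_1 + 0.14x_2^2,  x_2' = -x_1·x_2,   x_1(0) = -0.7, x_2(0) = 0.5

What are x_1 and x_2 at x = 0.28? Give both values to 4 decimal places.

Euler on (x_1,x_2): x_1_{n+1} = x_1_n + h·x_1', x_2_{n+1} = x_2_n + h·x_2'.
0.000000: (-0.700000, 0.500000); f=(-0.665000, 0.350000) → (-0.886200, 0.598000)
(x_1(0.28), x_2(0.28)) ≈ (-0.8862, 0.5980)

-0.8862, 0.5980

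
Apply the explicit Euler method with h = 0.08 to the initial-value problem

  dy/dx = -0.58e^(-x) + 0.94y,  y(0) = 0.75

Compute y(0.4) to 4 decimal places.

Euler: y_{n+1} = y_n + h·f(x_n, y_n).
x=0.000000, y=0.750000: f=0.125000 → y ← 0.750000 + 0.08·0.125000 = 0.760000
x=0.080000, y=0.760000: f=0.178993 → y ← 0.760000 + 0.08·0.178993 = 0.774319
x=0.160000, y=0.774319: f=0.233617 → y ← 0.774319 + 0.08·0.233617 = 0.793009
x=0.240000, y=0.793009: f=0.289184 → y ← 0.793009 + 0.08·0.289184 = 0.816143
x=0.320000, y=0.816143: f=0.346008 → y ← 0.816143 + 0.08·0.346008 = 0.843824
y(0.4) ≈ 0.8438

0.8438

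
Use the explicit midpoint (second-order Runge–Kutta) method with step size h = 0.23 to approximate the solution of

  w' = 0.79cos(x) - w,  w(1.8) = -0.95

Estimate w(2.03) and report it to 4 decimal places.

Midpoint: k1 = f(x_n, w_n); k2 = f(x_n + h/2, w_n + (h/2)·k1); w_{n+1} = w_n + h·k2.
x=1.800000, w=-0.950000:
  k1 = f(1.800000, -0.950000) = 0.770510
  k2 = f(1.915000, -0.861391) = 0.594808
  w ← -0.950000 + 0.23·0.594808 = -0.813194
w(2.03) ≈ -0.8132

-0.8132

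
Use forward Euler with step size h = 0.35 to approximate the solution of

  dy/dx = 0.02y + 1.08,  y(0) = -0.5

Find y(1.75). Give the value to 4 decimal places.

Euler: y_{n+1} = y_n + h·f(x_n, y_n).
x=0.000000, y=-0.500000: f=1.070000 → y ← -0.500000 + 0.35·1.070000 = -0.125500
x=0.350000, y=-0.125500: f=1.077490 → y ← -0.125500 + 0.35·1.077490 = 0.251621
x=0.700000, y=0.251621: f=1.085032 → y ← 0.251621 + 0.35·1.085032 = 0.631383
x=1.050000, y=0.631383: f=1.092628 → y ← 0.631383 + 0.35·1.092628 = 1.013803
x=1.400000, y=1.013803: f=1.100276 → y ← 1.013803 + 0.35·1.100276 = 1.398899
y(1.75) ≈ 1.3989

1.3989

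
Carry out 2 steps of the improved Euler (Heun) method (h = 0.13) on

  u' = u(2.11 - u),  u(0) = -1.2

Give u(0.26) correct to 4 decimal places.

Heun: k1 = f(t_n, u_n); k2 = f(t_n + h, u_n + h·k1); u_{n+1} = u_n + (h/2)·(k1 + k2).
t=0.000000, u=-1.200000:
  k1 = f(0.000000, -1.200000) = -3.972000
  k2 = f(0.130000, -1.716360) = -6.567411
  u ← -1.200000 + (0.13/2)·(-3.972000 + (-6.567411)) = -1.885062
t=0.130000, u=-1.885062:
  k1 = f(0.130000, -1.885062) = -7.530938
  k2 = f(0.260000, -2.864084) = -14.246192
  u ← -1.885062 + (0.13/2)·(-7.530938 + (-14.246192)) = -3.300575
u(0.26) ≈ -3.3006

-3.3006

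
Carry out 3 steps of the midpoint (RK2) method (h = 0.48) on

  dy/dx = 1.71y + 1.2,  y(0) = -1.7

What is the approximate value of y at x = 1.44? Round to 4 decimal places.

Midpoint: k1 = f(x_n, y_n); k2 = f(x_n + h/2, y_n + (h/2)·k1); y_{n+1} = y_n + h·k2.
x=0.000000, y=-1.700000:
  k1 = f(0.000000, -1.700000) = -1.707000
  k2 = f(0.240000, -2.109680) = -2.407553
  y ← -1.700000 + 0.48·(-2.407553) = -2.855625
x=0.480000, y=-2.855625:
  k1 = f(0.480000, -2.855625) = -3.683119
  k2 = f(0.720000, -3.739574) = -5.194672
  y ← -2.855625 + 0.48·(-5.194672) = -5.349068
x=0.960000, y=-5.349068:
  k1 = f(0.960000, -5.349068) = -7.946906
  k2 = f(1.200000, -7.256325) = -11.208316
  y ← -5.349068 + 0.48·(-11.208316) = -10.729059
y(1.44) ≈ -10.7291

-10.7291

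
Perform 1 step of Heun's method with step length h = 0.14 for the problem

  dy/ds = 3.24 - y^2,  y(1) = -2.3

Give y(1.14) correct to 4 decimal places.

Heun: k1 = f(s_n, y_n); k2 = f(s_n + h, y_n + h·k1); y_{n+1} = y_n + (h/2)·(k1 + k2).
s=1.000000, y=-2.300000:
  k1 = f(1.000000, -2.300000) = -2.050000
  k2 = f(1.140000, -2.587000) = -3.452569
  y ← -2.300000 + (0.14/2)·(-2.050000 + (-3.452569)) = -2.685180
y(1.14) ≈ -2.6852

-2.6852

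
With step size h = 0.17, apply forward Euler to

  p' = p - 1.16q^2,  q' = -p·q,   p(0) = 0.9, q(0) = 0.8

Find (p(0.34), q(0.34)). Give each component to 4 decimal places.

Euler on (p,q): p_{n+1} = p_n + h·p', q_{n+1} = q_n + h·q'.
0.000000: (0.900000, 0.800000); f=(0.157600, -0.720000) → (0.926792, 0.677600)
0.170000: (0.926792, 0.677600); f=(0.394188, -0.627994) → (0.993804, 0.570841)
(p(0.34), q(0.34)) ≈ (0.9938, 0.5708)

0.9938, 0.5708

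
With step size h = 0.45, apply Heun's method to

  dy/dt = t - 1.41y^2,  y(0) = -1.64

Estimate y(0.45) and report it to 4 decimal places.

-5.9450

Heun: k1 = f(t_n, y_n); k2 = f(t_n + h, y_n + h·k1); y_{n+1} = y_n + (h/2)·(k1 + k2).
t=0.000000, y=-1.640000:
  k1 = f(0.000000, -1.640000) = -3.792336
  k2 = f(0.450000, -3.346551) = -15.341161
  y ← -1.640000 + (0.45/2)·(-3.792336 + (-15.341161)) = -5.945037
y(0.45) ≈ -5.9450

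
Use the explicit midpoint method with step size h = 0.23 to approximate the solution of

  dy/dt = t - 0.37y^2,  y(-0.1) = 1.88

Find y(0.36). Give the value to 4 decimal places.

1.4884

Midpoint: k1 = f(t_n, y_n); k2 = f(t_n + h/2, y_n + (h/2)·k1); y_{n+1} = y_n + h·k2.
t=-0.100000, y=1.880000:
  k1 = f(-0.100000, 1.880000) = -1.407728
  k2 = f(0.015000, 1.718111) = -1.077205
  y ← 1.880000 + 0.23·(-1.077205) = 1.632243
t=0.130000, y=1.632243:
  k1 = f(0.130000, 1.632243) = -0.855760
  k2 = f(0.245000, 1.533830) = -0.625475
  y ← 1.632243 + 0.23·(-0.625475) = 1.488383
y(0.36) ≈ 1.4884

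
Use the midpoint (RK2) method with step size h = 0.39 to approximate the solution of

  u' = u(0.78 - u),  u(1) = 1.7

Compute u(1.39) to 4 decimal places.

Midpoint: k1 = f(t_n, u_n); k2 = f(t_n + h/2, u_n + (h/2)·k1); u_{n+1} = u_n + h·k2.
t=1.000000, u=1.700000:
  k1 = f(1.000000, 1.700000) = -1.564000
  k2 = f(1.195000, 1.395020) = -0.857965
  u ← 1.700000 + 0.39·(-0.857965) = 1.365394
u(1.39) ≈ 1.3654

1.3654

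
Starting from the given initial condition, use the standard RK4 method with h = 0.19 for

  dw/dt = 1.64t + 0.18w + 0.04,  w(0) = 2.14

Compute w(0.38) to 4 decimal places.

RK4: k1 = f(t_n, w_n); k2 = f(t_n + h/2, w_n + (h/2)·k1); k3 = f(t_n + h/2, w_n + (h/2)·k2); k4 = f(t_n + h, w_n + h·k3); w_{n+1} = w_n + (h/6)·(k1 + 2k2 + 2k3 + k4).
t=0.000000, w=2.140000:
  k1 = f(0.000000, 2.140000) = 0.425200
  k2 = f(0.095000, 2.180394) = 0.588271
  k3 = f(0.095000, 2.195886) = 0.591059
  k4 = f(0.190000, 2.252301) = 0.757014
  w ← 2.140000 + (0.19/6)·(k1 + 2k2 + 2k3 + k4) = 2.252128
t=0.190000, w=2.252128:
  k1 = f(0.190000, 2.252128) = 0.756983
  k2 = f(0.285000, 2.324041) = 0.925727
  k3 = f(0.285000, 2.340072) = 0.928613
  k4 = f(0.380000, 2.428564) = 1.100342
  w ← 2.252128 + (0.19/6)·(k1 + 2k2 + 2k3 + k4) = 2.428385
w(0.38) ≈ 2.4284

2.4284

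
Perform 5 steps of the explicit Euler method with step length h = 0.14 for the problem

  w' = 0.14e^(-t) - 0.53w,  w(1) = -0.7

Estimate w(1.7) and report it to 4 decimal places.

-0.4526

Euler: w_{n+1} = w_n + h·f(t_n, w_n).
t=1.000000, w=-0.700000: f=0.422503 → w ← -0.700000 + 0.14·0.422503 = -0.640850
t=1.140000, w=-0.640850: f=0.384425 → w ← -0.640850 + 0.14·0.384425 = -0.587030
t=1.280000, w=-0.587030: f=0.350051 → w ← -0.587030 + 0.14·0.350051 = -0.538023
t=1.420000, w=-0.538023: f=0.318992 → w ← -0.538023 + 0.14·0.318992 = -0.493364
t=1.560000, w=-0.493364: f=0.290902 → w ← -0.493364 + 0.14·0.290902 = -0.452638
w(1.7) ≈ -0.4526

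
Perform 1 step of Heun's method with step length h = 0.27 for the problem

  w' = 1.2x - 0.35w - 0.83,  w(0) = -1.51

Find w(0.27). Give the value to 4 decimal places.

Heun: k1 = f(x_n, w_n); k2 = f(x_n + h, w_n + h·k1); w_{n+1} = w_n + (h/2)·(k1 + k2).
x=0.000000, w=-1.510000:
  k1 = f(0.000000, -1.510000) = -0.301500
  k2 = f(0.270000, -1.591405) = 0.050992
  w ← -1.510000 + (0.27/2)·(-0.301500 + 0.050992) = -1.543819
w(0.27) ≈ -1.5438

-1.5438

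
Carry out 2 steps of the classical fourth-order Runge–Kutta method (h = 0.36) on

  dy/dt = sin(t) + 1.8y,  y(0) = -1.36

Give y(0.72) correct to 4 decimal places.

-4.5613

RK4: k1 = f(t_n, y_n); k2 = f(t_n + h/2, y_n + (h/2)·k1); k3 = f(t_n + h/2, y_n + (h/2)·k2); k4 = f(t_n + h, y_n + h·k3); y_{n+1} = y_n + (h/6)·(k1 + 2k2 + 2k3 + k4).
t=0.000000, y=-1.360000:
  k1 = f(0.000000, -1.360000) = -2.448000
  k2 = f(0.180000, -1.800640) = -3.062122
  k3 = f(0.180000, -1.911182) = -3.261098
  k4 = f(0.360000, -2.533995) = -4.208917
  y ← -1.360000 + (0.36/6)·(k1 + 2k2 + 2k3 + k4) = -2.518202
t=0.360000, y=-2.518202:
  k1 = f(0.360000, -2.518202) = -4.180488
  k2 = f(0.540000, -3.270689) = -5.373105
  k3 = f(0.540000, -3.485360) = -5.759513
  k4 = f(0.720000, -4.591626) = -7.605542
  y ← -2.518202 + (0.36/6)·(k1 + 2k2 + 2k3 + k4) = -4.561277
y(0.72) ≈ -4.5613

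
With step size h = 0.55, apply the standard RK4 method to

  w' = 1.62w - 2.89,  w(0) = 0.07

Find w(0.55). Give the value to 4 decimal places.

-2.3845

RK4: k1 = f(x_n, w_n); k2 = f(x_n + h/2, w_n + (h/2)·k1); k3 = f(x_n + h/2, w_n + (h/2)·k2); k4 = f(x_n + h, w_n + h·k3); w_{n+1} = w_n + (h/6)·(k1 + 2k2 + 2k3 + k4).
x=0.000000, w=0.070000:
  k1 = f(0.000000, 0.070000) = -2.776600
  k2 = f(0.275000, -0.693565) = -4.013575
  k3 = f(0.275000, -1.033733) = -4.564648
  k4 = f(0.550000, -2.440556) = -6.843701
  w ← 0.070000 + (0.55/6)·(k1 + 2k2 + 2k3 + k4) = -2.384535
w(0.55) ≈ -2.3845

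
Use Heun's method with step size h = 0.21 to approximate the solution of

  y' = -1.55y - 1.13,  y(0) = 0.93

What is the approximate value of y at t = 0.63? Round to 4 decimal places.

Heun: k1 = f(t_n, y_n); k2 = f(t_n + h, y_n + h·k1); y_{n+1} = y_n + (h/2)·(k1 + k2).
t=0.000000, y=0.930000:
  k1 = f(0.000000, 0.930000) = -2.571500
  k2 = f(0.210000, 0.389985) = -1.734477
  y ← 0.930000 + (0.21/2)·(-2.571500 + (-1.734477)) = 0.477872
t=0.210000, y=0.477872:
  k1 = f(0.210000, 0.477872) = -1.870702
  k2 = f(0.420000, 0.085025) = -1.261789
  y ← 0.477872 + (0.21/2)·(-1.870702 + (-1.261789)) = 0.148961
t=0.420000, y=0.148961:
  k1 = f(0.420000, 0.148961) = -1.360889
  k2 = f(0.630000, -0.136826) = -0.917920
  y ← 0.148961 + (0.21/2)·(-1.360889 + (-0.917920)) = -0.090314
y(0.63) ≈ -0.0903

-0.0903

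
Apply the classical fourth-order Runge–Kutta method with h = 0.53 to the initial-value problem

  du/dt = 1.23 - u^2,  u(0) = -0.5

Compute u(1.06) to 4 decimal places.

RK4: k1 = f(t_n, u_n); k2 = f(t_n + h/2, u_n + (h/2)·k1); k3 = f(t_n + h/2, u_n + (h/2)·k2); k4 = f(t_n + h, u_n + h·k3); u_{n+1} = u_n + (h/6)·(k1 + 2k2 + 2k3 + k4).
t=0.000000, u=-0.500000:
  k1 = f(0.000000, -0.500000) = 0.980000
  k2 = f(0.265000, -0.240300) = 1.172256
  k3 = f(0.265000, -0.189352) = 1.194146
  k4 = f(0.530000, 0.132897) = 1.212338
  u ← -0.500000 + (0.53/6)·(k1 + 2k2 + 2k3 + k4) = 0.111721
t=0.530000, u=0.111721:
  k1 = f(0.530000, 0.111721) = 1.217518
  k2 = f(0.795000, 0.434363) = 1.041329
  k3 = f(0.795000, 0.387673) = 1.079710
  k4 = f(1.060000, 0.683967) = 0.762189
  u ← 0.111721 + (0.53/6)·(k1 + 2k2 + 2k3 + k4) = 0.661312
u(1.06) ≈ 0.6613

0.6613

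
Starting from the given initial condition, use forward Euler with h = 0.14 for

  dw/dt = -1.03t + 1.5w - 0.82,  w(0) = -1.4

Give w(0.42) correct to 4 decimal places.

-2.9668

Euler: w_{n+1} = w_n + h·f(t_n, w_n).
t=0.000000, w=-1.400000: f=-2.920000 → w ← -1.400000 + 0.14·(-2.920000) = -1.808800
t=0.140000, w=-1.808800: f=-3.677400 → w ← -1.808800 + 0.14·(-3.677400) = -2.323636
t=0.280000, w=-2.323636: f=-4.593854 → w ← -2.323636 + 0.14·(-4.593854) = -2.966776
w(0.42) ≈ -2.9668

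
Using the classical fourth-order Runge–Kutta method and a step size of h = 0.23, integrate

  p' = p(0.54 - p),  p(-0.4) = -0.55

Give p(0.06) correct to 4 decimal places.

RK4: k1 = f(t_n, p_n); k2 = f(t_n + h/2, p_n + (h/2)·k1); k3 = f(t_n + h/2, p_n + (h/2)·k2); k4 = f(t_n + h, p_n + h·k3); p_{n+1} = p_n + (h/6)·(k1 + 2k2 + 2k3 + k4).
t=-0.400000, p=-0.550000:
  k1 = f(-0.400000, -0.550000) = -0.599500
  k2 = f(-0.285000, -0.618943) = -0.717319
  k3 = f(-0.285000, -0.632492) = -0.741591
  k4 = f(-0.170000, -0.720566) = -0.908321
  p ← -0.550000 + (0.23/6)·(k1 + 2k2 + 2k3 + k4) = -0.719650
t=-0.170000, p=-0.719650:
  k1 = f(-0.170000, -0.719650) = -0.906506
  k2 = f(-0.055000, -0.823898) = -1.123712
  k3 = f(-0.055000, -0.848876) = -1.178985
  k4 = f(0.060000, -0.990816) = -1.516757
  p ← -0.719650 + (0.23/6)·(k1 + 2k2 + 2k3 + k4) = -0.989081
p(0.06) ≈ -0.9891

-0.9891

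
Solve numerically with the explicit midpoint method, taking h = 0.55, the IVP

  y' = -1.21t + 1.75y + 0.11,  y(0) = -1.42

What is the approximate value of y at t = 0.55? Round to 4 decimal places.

-3.5379

Midpoint: k1 = f(t_n, y_n); k2 = f(t_n + h/2, y_n + (h/2)·k1); y_{n+1} = y_n + h·k2.
t=0.000000, y=-1.420000:
  k1 = f(0.000000, -1.420000) = -2.375000
  k2 = f(0.275000, -2.073125) = -3.850719
  y ← -1.420000 + 0.55·(-3.850719) = -3.537895
y(0.55) ≈ -3.5379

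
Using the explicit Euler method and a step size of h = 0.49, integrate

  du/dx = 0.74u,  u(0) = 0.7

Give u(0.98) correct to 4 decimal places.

1.2997

Euler: u_{n+1} = u_n + h·f(x_n, u_n).
x=0.000000, u=0.700000: f=0.518000 → u ← 0.700000 + 0.49·0.518000 = 0.953820
x=0.490000, u=0.953820: f=0.705827 → u ← 0.953820 + 0.49·0.705827 = 1.299675
u(0.98) ≈ 1.2997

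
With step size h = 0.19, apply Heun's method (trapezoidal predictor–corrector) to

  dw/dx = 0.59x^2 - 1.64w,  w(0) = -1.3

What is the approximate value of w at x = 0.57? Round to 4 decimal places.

Heun: k1 = f(x_n, w_n); k2 = f(x_n + h, w_n + h·k1); w_{n+1} = w_n + (h/2)·(k1 + k2).
x=0.000000, w=-1.300000:
  k1 = f(0.000000, -1.300000) = 2.132000
  k2 = f(0.190000, -0.894920) = 1.488968
  w ← -1.300000 + (0.19/2)·(2.132000 + 1.488968) = -0.956008
x=0.190000, w=-0.956008:
  k1 = f(0.190000, -0.956008) = 1.589152
  k2 = f(0.380000, -0.654069) = 1.157869
  w ← -0.956008 + (0.19/2)·(1.589152 + 1.157869) = -0.695041
x=0.380000, w=-0.695041:
  k1 = f(0.380000, -0.695041) = 1.225063
  k2 = f(0.570000, -0.462279) = 0.949829
  w ← -0.695041 + (0.19/2)·(1.225063 + 0.949829) = -0.488426
w(0.57) ≈ -0.4884

-0.4884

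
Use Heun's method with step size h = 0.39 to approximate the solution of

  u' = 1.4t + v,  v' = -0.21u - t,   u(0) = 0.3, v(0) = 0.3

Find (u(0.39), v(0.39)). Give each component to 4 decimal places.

0.5187, 0.1946

Heun on (u,v): k1 = f(t_n, state_n); k2 = f(t_n + h, state_n + h·k1); state_{n+1} = state_n + (h/2)·(k1 + k2).
0.000000: (0.300000, 0.300000)
  k1 = (0.300000, -0.063000)
  predictor → (0.417000, 0.275430)
  k2 = (0.821430, -0.477570)
  → (0.518679, 0.194589)
(u(0.39), v(0.39)) ≈ (0.5187, 0.1946)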